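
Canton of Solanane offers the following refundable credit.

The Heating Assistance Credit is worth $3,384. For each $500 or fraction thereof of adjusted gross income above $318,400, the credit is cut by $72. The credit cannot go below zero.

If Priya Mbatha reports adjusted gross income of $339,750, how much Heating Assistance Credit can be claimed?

$288

Heating Assistance Credit: income exceeds $318,400 by $21,350, which is 43 full-or-partial $500 increments; reduction = 43 × $72 = $3,096, leaving $288.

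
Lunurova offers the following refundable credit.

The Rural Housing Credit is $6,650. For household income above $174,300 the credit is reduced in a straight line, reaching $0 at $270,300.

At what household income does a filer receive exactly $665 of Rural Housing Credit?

$665 is 665/6,650 of the full $6,650, so 5,985/6,650 of the $96,000 range has been used: income = $174,300 + $96,000 × 5,985/6,650 = $260,700.

$260,700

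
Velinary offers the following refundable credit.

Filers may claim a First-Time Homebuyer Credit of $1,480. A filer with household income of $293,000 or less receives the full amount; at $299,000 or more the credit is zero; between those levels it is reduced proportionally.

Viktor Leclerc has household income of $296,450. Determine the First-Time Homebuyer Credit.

$629

First-Time Homebuyer Credit: $296,450 is $3,450 into a $6,000 phase-out range, leaving 2,550/6,000 of the credit: $1,480 × 2,550/6,000 = $629.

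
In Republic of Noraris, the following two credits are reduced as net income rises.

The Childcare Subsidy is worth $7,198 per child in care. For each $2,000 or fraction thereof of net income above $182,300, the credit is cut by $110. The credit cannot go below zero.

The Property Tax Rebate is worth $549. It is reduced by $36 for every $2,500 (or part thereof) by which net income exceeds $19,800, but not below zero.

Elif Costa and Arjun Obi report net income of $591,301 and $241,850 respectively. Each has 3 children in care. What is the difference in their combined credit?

Elif ($591,301): Childcare Subsidy: base = 3 × $7,198 = $21,594. income exceeds $182,300 by $409,001 → 205 increments × $110 = $22,550 ≥ base, so the credit is $0. Property Tax Rebate: income exceeds $19,800 by $571,501 → 229 increments × $36 = $8,244 ≥ base, so the credit is $0. total $0 + $0 = $0
Arjun ($241,850): Childcare Subsidy: base = 3 × $7,198 = $21,594. income exceeds $182,300 by $59,550, which is 30 full-or-partial $2,000 increments; reduction = 30 × $110 = $3,300, leaving $18,294. Property Tax Rebate: income exceeds $19,800 by $222,050 → 89 increments × $36 = $3,204 ≥ base, so the credit is $0. total $18,294 + $0 = $18,294
Difference: |$0 − $18,294| = $18,294.

$18,294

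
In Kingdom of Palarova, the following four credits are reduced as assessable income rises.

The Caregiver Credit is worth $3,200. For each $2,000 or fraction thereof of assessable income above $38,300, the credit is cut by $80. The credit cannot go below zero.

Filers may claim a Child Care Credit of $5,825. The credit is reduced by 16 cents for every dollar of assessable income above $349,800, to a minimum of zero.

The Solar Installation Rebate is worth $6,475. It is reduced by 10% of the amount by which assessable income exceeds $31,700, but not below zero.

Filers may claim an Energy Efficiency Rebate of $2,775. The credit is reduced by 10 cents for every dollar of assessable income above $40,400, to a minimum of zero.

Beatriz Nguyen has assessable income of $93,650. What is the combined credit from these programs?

Caregiver Credit: income exceeds $38,300 by $55,350, which is 28 full-or-partial $2,000 increments; reduction = 28 × $80 = $2,240, leaving $960.
Child Care Credit: $93,650 is at or below the $349,800 threshold, so the full $5,825 applies.
Solar Installation Rebate: 10% of the $61,950 excess over $31,700 is $6,195; credit = $6,475 − $6,195 = $280.
Energy Efficiency Rebate: 10% of the $53,250 excess over $40,400 is $5,325 ≥ base, so the credit is $0.
Total: $960 + $5,825 + $280 + $0 = $7,065.

$7,065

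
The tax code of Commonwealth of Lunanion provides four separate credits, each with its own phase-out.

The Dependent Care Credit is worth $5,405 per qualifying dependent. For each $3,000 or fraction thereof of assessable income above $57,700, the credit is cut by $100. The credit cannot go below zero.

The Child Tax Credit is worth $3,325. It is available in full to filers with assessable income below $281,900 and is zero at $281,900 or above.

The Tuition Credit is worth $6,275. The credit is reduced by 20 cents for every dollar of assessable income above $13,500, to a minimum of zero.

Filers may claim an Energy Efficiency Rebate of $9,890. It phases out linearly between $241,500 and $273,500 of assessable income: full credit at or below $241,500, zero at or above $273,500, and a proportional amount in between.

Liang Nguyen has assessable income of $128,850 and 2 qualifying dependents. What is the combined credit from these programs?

Dependent Care Credit: base = 2 × $5,405 = $10,810. income exceeds $57,700 by $71,150, which is 24 full-or-partial $3,000 increments; reduction = 24 × $100 = $2,400, leaving $8,410.
Child Tax Credit: $128,850 is below the $281,900 cutoff, so the full $3,325 applies.
Tuition Credit: 20% of the $115,350 excess over $13,500 is $23,070 ≥ base, so the credit is $0.
Energy Efficiency Rebate: $128,850 is at or below the $241,500 threshold, so the full $9,890 applies.
Total: $8,410 + $3,325 + $0 + $9,890 = $21,625.

$21,625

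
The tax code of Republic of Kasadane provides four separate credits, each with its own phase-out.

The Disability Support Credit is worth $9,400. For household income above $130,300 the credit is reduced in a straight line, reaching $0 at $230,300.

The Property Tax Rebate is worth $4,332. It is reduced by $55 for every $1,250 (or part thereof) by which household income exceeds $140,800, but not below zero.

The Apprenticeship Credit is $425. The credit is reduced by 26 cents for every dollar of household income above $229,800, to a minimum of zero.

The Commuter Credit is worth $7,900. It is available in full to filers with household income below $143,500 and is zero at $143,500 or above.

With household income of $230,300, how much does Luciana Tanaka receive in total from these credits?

$667

Disability Support Credit: $230,300 is at or above $230,300, so the credit is $0.
Property Tax Rebate: income exceeds $140,800 by $89,500, which is 72 full-or-partial $1,250 increments; reduction = 72 × $55 = $3,960, leaving $372.
Apprenticeship Credit: 26% of the $500 excess over $229,800 is $130; credit = $425 − $130 = $295.
Commuter Credit: $230,300 meets or exceeds the $143,500 cutoff, so the credit is $0.
Total: $0 + $372 + $295 + $0 = $667.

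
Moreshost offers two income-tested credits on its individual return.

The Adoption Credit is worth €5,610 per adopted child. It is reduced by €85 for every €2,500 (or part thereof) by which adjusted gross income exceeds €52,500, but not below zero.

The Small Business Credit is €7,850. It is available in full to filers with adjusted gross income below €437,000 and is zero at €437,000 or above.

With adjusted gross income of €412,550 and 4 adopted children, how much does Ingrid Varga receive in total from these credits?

Adoption Credit: base = 4 × €5,610 = €22,440. income exceeds €52,500 by €360,050, which is 145 full-or-partial €2,500 increments; reduction = 145 × €85 = €12,325, leaving €10,115.
Small Business Credit: €412,550 is below the €437,000 cutoff, so the full €7,850 applies.
Total: €10,115 + €7,850 = €17,965.

€17,965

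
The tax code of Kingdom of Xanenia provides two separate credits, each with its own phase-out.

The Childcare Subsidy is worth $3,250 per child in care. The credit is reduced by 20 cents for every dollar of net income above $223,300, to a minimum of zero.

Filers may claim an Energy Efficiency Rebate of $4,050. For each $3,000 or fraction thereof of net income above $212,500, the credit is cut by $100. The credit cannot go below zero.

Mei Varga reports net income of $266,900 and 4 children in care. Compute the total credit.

$6,430

Childcare Subsidy: base = 4 × $3,250 = $13,000. 20% of the $43,600 excess over $223,300 is $8,720; credit = $13,000 − $8,720 = $4,280.
Energy Efficiency Rebate: income exceeds $212,500 by $54,400, which is 19 full-or-partial $3,000 increments; reduction = 19 × $100 = $1,900, leaving $2,150.
Total: $4,280 + $2,150 = $6,430.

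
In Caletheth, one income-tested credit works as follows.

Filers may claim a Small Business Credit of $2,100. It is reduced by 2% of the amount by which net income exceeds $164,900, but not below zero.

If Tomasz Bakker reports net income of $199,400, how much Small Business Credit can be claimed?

Small Business Credit: 2% of the $34,500 excess over $164,900 is $690; credit = $2,100 − $690 = $1,410.

$1,410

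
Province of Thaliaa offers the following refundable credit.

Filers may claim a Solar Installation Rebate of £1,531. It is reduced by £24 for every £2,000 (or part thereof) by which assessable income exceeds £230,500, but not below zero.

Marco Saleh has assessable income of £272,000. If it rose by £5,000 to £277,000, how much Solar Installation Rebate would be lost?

At £272,000 — income exceeds £230,500 by £41,500, which is 21 full-or-partial £2,000 increments; reduction = 21 × £24 = £504, leaving £1,027.
At £277,000 — income exceeds £230,500 by £46,500, which is 24 full-or-partial £2,000 increments; reduction = 24 × £24 = £576, leaving £955.
Lost: £1,027 − £955 = £72.

£72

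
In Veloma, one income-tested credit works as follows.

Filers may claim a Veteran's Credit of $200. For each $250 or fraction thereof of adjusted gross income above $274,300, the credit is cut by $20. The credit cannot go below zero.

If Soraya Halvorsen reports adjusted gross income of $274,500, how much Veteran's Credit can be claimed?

Veteran's Credit: income exceeds $274,300 by $200, which is 1 full-or-partial $250 increment; reduction = 1 × $20 = $20, leaving $180.

$180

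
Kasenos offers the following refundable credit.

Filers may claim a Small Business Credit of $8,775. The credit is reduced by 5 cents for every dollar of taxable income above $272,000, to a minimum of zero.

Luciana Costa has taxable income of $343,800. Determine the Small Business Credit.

Small Business Credit: 5% of the $71,800 excess over $272,000 is $3,590; credit = $8,775 − $3,590 = $5,185.

$5,185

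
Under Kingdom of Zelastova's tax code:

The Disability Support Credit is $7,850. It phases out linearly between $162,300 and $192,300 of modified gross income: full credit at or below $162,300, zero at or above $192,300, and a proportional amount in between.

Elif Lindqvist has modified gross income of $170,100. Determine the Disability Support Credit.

Disability Support Credit: $170,100 is $7,800 into a $30,000 phase-out range, leaving 22,200/30,000 of the credit: $7,850 × 22,200/30,000 = $5,809.

$5,809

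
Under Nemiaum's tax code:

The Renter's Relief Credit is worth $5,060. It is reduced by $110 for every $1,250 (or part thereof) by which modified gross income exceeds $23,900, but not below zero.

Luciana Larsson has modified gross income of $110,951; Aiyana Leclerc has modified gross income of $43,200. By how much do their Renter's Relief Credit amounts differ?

Luciana ($110,951): Renter's Relief Credit: income exceeds $23,900 by $87,051 → 70 increments × $110 = $7,700 ≥ base, so the credit is $0.
Aiyana ($43,200): Renter's Relief Credit: income exceeds $23,900 by $19,300, which is 16 full-or-partial $1,250 increments; reduction = 16 × $110 = $1,760, leaving $3,300.
Difference: |$0 − $3,300| = $3,300.

$3,300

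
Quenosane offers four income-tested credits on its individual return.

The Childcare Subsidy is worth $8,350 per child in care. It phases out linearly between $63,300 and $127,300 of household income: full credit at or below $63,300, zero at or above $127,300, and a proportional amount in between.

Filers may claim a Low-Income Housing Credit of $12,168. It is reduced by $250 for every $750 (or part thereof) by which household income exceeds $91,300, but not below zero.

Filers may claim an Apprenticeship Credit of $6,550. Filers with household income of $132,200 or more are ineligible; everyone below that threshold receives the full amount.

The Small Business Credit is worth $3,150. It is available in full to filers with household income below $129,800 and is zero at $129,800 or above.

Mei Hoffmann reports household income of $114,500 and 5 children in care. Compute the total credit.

Childcare Subsidy: base = 5 × $8,350 = $41,750. $114,500 is $51,200 into a $64,000 phase-out range, leaving 12,800/64,000 of the credit: $41,750 × 12,800/64,000 = $8,350.
Low-Income Housing Credit: income exceeds $91,300 by $23,200, which is 31 full-or-partial $750 increments; reduction = 31 × $250 = $7,750, leaving $4,418.
Apprenticeship Credit: $114,500 is below the $132,200 cutoff, so the full $6,550 applies.
Small Business Credit: $114,500 is below the $129,800 cutoff, so the full $3,150 applies.
Total: $8,350 + $4,418 + $6,550 + $3,150 = $22,468.

$22,468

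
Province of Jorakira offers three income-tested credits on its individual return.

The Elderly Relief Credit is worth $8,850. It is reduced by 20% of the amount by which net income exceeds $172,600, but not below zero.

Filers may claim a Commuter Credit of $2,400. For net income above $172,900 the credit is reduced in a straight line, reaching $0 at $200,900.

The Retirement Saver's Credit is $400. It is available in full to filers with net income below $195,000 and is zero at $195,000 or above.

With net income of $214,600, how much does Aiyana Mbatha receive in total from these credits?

$450

Elderly Relief Credit: 20% of the $42,000 excess over $172,600 is $8,400; credit = $8,850 − $8,400 = $450.
Commuter Credit: $214,600 is at or above $200,900, so the credit is $0.
Retirement Saver's Credit: $214,600 meets or exceeds the $195,000 cutoff, so the credit is $0.
Total: $450 + $0 + $0 = $450.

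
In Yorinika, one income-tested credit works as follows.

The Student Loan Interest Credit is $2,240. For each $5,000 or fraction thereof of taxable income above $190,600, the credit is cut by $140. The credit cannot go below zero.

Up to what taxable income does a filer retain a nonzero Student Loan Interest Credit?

$265,600

After 15 increments the reduction is 15 × $140 = $2,100, leaving $140; one more increment wipes it out. Increment 15 ends at excess 15 × $5,000 = $75,000, so the highest qualifying income is $190,600 + $75,000 = $265,600.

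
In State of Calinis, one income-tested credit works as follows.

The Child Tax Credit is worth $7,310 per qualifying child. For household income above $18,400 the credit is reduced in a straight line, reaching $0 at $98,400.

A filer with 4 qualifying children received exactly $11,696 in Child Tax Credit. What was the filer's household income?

Full credit = 4 × $7,310 = $29,240.
$11,696 is 11,696/29,240 of the full $29,240, so 17,544/29,240 of the $80,000 range has been used: income = $18,400 + $80,000 × 17,544/29,240 = $66,400.

$66,400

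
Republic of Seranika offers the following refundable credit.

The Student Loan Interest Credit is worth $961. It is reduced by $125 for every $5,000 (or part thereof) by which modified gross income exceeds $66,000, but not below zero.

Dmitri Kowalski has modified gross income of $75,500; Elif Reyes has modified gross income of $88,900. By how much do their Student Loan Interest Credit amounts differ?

$375

Dmitri ($75,500): Student Loan Interest Credit: income exceeds $66,000 by $9,500, which is 2 full-or-partial $5,000 increments; reduction = 2 × $125 = $250, leaving $711.
Elif ($88,900): Student Loan Interest Credit: income exceeds $66,000 by $22,900, which is 5 full-or-partial $5,000 increments; reduction = 5 × $125 = $625, leaving $336.
Difference: |$711 − $336| = $375.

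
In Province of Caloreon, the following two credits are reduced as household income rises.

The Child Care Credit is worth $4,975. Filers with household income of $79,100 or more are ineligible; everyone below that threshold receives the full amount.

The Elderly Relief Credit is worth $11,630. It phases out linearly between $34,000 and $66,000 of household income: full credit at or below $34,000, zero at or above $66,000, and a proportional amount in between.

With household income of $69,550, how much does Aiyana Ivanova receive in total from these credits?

$4,975

Child Care Credit: $69,550 is below the $79,100 cutoff, so the full $4,975 applies.
Elderly Relief Credit: $69,550 is at or above $66,000, so the credit is $0.
Total: $4,975 + $0 = $4,975.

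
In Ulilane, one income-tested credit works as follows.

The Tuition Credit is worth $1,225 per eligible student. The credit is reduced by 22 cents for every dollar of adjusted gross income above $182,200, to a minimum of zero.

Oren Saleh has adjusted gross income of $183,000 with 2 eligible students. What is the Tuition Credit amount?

Tuition Credit: base = 2 × $1,225 = $2,450. 22% of the $800 excess over $182,200 is $176; credit = $2,450 − $176 = $2,274.

$2,274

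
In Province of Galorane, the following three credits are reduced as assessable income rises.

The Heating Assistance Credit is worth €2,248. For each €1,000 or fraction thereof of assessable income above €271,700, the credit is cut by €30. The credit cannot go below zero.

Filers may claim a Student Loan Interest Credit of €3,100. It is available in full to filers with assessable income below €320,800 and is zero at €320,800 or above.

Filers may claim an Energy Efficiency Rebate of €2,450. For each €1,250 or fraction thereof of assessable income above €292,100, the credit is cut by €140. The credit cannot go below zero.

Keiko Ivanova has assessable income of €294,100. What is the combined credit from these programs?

Heating Assistance Credit: income exceeds €271,700 by €22,400, which is 23 full-or-partial €1,000 increments; reduction = 23 × €30 = €690, leaving €1,558.
Student Loan Interest Credit: €294,100 is below the €320,800 cutoff, so the full €3,100 applies.
Energy Efficiency Rebate: income exceeds €292,100 by €2,000, which is 2 full-or-partial €1,250 increments; reduction = 2 × €140 = €280, leaving €2,170.
Total: €1,558 + €3,100 + €2,170 = €6,828.

€6,828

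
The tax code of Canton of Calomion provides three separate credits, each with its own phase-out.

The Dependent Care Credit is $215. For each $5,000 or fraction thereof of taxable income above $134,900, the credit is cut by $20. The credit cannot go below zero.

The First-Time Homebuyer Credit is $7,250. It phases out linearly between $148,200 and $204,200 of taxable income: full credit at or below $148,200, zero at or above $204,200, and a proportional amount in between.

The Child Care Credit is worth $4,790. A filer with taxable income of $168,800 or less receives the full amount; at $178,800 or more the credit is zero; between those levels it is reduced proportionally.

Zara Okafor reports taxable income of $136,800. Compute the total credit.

$12,235

Dependent Care Credit: income exceeds $134,900 by $1,900, which is 1 full-or-partial $5,000 increment; reduction = 1 × $20 = $20, leaving $195.
First-Time Homebuyer Credit: $136,800 is at or below the $148,200 threshold, so the full $7,250 applies.
Child Care Credit: $136,800 is at or below the $168,800 threshold, so the full $4,790 applies.
Total: $195 + $7,250 + $4,790 = $12,235.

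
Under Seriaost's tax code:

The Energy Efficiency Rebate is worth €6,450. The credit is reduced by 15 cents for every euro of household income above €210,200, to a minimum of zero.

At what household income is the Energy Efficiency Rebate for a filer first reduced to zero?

The credit falls by 15% of each euro above €210,200, so it reaches zero when the excess is €6,450 / 15% = €43,000: income = €210,200 + €43,000 = €253,200.

€253,200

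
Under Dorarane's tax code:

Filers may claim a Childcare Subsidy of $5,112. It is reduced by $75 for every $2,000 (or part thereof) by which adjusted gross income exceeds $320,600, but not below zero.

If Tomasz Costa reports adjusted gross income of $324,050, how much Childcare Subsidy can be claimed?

Childcare Subsidy: income exceeds $320,600 by $3,450, which is 2 full-or-partial $2,000 increments; reduction = 2 × $75 = $150, leaving $4,962.

$4,962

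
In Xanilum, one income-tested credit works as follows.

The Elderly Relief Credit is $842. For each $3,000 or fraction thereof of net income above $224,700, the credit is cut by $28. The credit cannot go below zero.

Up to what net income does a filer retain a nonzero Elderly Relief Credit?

After 30 increments the reduction is 30 × $28 = $840, leaving $2; one more increment wipes it out. Increment 30 ends at excess 30 × $3,000 = $90,000, so the highest qualifying income is $224,700 + $90,000 = $314,700.

$314,700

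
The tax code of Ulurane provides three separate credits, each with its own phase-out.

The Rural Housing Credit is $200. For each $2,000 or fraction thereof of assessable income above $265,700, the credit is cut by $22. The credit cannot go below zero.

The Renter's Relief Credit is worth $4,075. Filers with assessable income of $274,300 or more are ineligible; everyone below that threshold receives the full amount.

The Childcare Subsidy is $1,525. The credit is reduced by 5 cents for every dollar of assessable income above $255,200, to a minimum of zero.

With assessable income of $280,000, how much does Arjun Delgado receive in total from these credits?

Rural Housing Credit: income exceeds $265,700 by $14,300, which is 8 full-or-partial $2,000 increments; reduction = 8 × $22 = $176, leaving $24.
Renter's Relief Credit: $280,000 meets or exceeds the $274,300 cutoff, so the credit is $0.
Childcare Subsidy: 5% of the $24,800 excess over $255,200 is $1,240; credit = $1,525 − $1,240 = $285.
Total: $24 + $0 + $285 = $309.

$309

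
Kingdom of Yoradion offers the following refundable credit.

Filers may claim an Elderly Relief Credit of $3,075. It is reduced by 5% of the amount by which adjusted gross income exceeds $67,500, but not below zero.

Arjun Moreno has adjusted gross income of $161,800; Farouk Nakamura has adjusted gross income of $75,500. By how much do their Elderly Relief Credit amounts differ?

Arjun ($161,800): Elderly Relief Credit: 5% of the $94,300 excess over $67,500 is $4,715 ≥ base, so the credit is $0.
Farouk ($75,500): Elderly Relief Credit: 5% of the $8,000 excess over $67,500 is $400; credit = $3,075 − $400 = $2,675.
Difference: |$0 − $2,675| = $2,675.

$2,675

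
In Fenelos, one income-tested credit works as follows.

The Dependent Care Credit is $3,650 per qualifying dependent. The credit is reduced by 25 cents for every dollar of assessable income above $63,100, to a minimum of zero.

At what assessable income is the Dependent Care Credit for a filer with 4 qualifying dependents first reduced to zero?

$121,500

Full credit = 4 × $3,650 = $14,600.
The credit falls by 25% of each dollar above $63,100, so it reaches zero when the excess is $14,600 / 25% = $58,400: income = $63,100 + $58,400 = $121,500.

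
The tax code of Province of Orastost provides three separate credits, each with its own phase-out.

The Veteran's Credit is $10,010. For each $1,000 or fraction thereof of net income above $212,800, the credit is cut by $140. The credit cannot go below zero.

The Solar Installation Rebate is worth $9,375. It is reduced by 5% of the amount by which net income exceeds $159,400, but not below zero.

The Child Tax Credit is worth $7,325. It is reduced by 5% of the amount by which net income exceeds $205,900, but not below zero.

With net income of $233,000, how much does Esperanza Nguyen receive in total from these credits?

Veteran's Credit: income exceeds $212,800 by $20,200, which is 21 full-or-partial $1,000 increments; reduction = 21 × $140 = $2,940, leaving $7,070.
Solar Installation Rebate: 5% of the $73,600 excess over $159,400 is $3,680; credit = $9,375 − $3,680 = $5,695.
Child Tax Credit: 5% of the $27,100 excess over $205,900 is $1,355; credit = $7,325 − $1,355 = $5,970.
Total: $7,070 + $5,695 + $5,970 = $18,735.

$18,735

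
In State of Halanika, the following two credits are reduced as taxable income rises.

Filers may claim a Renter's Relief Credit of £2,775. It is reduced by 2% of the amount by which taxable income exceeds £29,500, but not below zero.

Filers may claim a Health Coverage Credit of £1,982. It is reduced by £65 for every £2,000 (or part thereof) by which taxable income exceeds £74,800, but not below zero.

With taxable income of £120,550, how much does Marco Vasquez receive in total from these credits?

Renter's Relief Credit: 2% of the £91,050 excess over £29,500 is £1,821; credit = £2,775 − £1,821 = £954.
Health Coverage Credit: income exceeds £74,800 by £45,750, which is 23 full-or-partial £2,000 increments; reduction = 23 × £65 = £1,495, leaving £487.
Total: £954 + £487 = £1,441.

£1,441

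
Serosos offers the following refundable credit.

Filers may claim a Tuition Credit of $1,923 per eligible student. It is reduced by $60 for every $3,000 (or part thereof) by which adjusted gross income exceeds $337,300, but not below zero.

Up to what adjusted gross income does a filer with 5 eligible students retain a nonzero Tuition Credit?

$817,300

Full credit = 5 × $1,923 = $9,615.
After 160 increments the reduction is 160 × $60 = $9,600, leaving $15; one more increment wipes it out. Increment 160 ends at excess 160 × $3,000 = $480,000, so the highest qualifying income is $337,300 + $480,000 = $817,300.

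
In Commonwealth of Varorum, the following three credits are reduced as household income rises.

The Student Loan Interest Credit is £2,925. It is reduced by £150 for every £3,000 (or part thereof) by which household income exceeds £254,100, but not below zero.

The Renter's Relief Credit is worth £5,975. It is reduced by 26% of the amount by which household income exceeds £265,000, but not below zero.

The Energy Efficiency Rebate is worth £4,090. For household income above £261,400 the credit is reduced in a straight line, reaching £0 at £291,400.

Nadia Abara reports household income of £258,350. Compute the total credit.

£12,690

Student Loan Interest Credit: income exceeds £254,100 by £4,250, which is 2 full-or-partial £3,000 increments; reduction = 2 × £150 = £300, leaving £2,625.
Renter's Relief Credit: £258,350 is at or below the £265,000 threshold, so the full £5,975 applies.
Energy Efficiency Rebate: £258,350 is at or below the £261,400 threshold, so the full £4,090 applies.
Total: £2,625 + £5,975 + £4,090 = £12,690.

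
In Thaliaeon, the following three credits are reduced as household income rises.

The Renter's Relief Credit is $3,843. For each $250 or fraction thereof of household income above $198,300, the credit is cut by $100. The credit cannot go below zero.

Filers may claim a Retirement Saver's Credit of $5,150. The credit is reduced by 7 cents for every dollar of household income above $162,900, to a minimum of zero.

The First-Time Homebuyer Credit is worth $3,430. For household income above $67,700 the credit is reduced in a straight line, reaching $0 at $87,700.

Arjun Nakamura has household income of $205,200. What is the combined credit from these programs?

Renter's Relief Credit: income exceeds $198,300 by $6,900, which is 28 full-or-partial $250 increments; reduction = 28 × $100 = $2,800, leaving $1,043.
Retirement Saver's Credit: 7% of the $42,300 excess over $162,900 is $2,961; credit = $5,150 − $2,961 = $2,189.
First-Time Homebuyer Credit: $205,200 is at or above $87,700, so the credit is $0.
Total: $1,043 + $2,189 + $0 = $3,232.

$3,232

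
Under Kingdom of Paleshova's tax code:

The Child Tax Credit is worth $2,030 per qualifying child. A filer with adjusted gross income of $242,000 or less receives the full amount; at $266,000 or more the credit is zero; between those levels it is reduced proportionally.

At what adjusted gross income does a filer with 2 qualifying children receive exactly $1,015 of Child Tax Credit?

$260,000

Full credit = 2 × $2,030 = $4,060.
$1,015 is 1,015/4,060 of the full $4,060, so 3,045/4,060 of the $24,000 range has been used: income = $242,000 + $24,000 × 3,045/4,060 = $260,000.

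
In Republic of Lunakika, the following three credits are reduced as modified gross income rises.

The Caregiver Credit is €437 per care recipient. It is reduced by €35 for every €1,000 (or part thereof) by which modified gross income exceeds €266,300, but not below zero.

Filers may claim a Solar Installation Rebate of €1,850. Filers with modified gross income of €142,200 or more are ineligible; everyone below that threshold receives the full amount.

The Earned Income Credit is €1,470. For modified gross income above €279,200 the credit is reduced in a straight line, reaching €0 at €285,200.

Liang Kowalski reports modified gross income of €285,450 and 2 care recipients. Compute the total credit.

Caregiver Credit: base = 2 × €437 = €874. income exceeds €266,300 by €19,150, which is 20 full-or-partial €1,000 increments; reduction = 20 × €35 = €700, leaving €174.
Solar Installation Rebate: €285,450 meets or exceeds the €142,200 cutoff, so the credit is €0.
Earned Income Credit: €285,450 is at or above €285,200, so the credit is €0.
Total: €174 + €0 + €0 = €174.

€174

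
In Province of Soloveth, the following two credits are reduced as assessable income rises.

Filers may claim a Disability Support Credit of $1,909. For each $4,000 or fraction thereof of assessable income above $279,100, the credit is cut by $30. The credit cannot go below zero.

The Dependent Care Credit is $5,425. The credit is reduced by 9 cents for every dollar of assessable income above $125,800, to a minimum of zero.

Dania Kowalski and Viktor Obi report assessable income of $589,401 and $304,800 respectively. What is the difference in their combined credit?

$1,699

Dania ($589,401): Disability Support Credit: income exceeds $279,100 by $310,301 → 78 increments × $30 = $2,340 ≥ base, so the credit is $0. Dependent Care Credit: 9% of the $463,601 excess over $125,800 is $41,724.09 ≥ base, so the credit is $0. total $0 + $0 = $0
Viktor ($304,800): Disability Support Credit: income exceeds $279,100 by $25,700, which is 7 full-or-partial $4,000 increments; reduction = 7 × $30 = $210, leaving $1,699. Dependent Care Credit: 9% of the $179,000 excess over $125,800 is $16,110 ≥ base, so the credit is $0. total $1,699 + $0 = $1,699
Difference: |$0 − $1,699| = $1,699.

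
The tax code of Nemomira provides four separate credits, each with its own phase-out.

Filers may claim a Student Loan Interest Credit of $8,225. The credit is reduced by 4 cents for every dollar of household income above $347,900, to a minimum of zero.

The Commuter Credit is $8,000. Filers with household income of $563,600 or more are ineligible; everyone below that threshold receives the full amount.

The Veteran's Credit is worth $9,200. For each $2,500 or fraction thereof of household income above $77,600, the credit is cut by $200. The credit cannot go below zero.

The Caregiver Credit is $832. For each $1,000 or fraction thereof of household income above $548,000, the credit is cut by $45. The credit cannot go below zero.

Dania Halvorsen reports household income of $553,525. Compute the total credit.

$8,562

Student Loan Interest Credit: 4% of the $205,625 excess over $347,900 is $8,225 ≥ base, so the credit is $0.
Commuter Credit: $553,525 is below the $563,600 cutoff, so the full $8,000 applies.
Veteran's Credit: income exceeds $77,600 by $475,925 → 191 increments × $200 = $38,200 ≥ base, so the credit is $0.
Caregiver Credit: income exceeds $548,000 by $5,525, which is 6 full-or-partial $1,000 increments; reduction = 6 × $45 = $270, leaving $562.
Total: $0 + $8,000 + $0 + $562 = $8,562.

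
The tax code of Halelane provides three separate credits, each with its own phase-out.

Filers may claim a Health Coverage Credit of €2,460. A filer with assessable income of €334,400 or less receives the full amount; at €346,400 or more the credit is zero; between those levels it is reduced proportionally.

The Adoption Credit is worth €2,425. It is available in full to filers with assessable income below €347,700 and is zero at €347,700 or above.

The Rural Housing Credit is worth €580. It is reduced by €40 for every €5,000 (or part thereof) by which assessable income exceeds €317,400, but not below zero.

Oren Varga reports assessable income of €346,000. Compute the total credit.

Health Coverage Credit: €346,000 is €11,600 into a €12,000 phase-out range, leaving 400/12,000 of the credit: €2,460 × 400/12,000 = €82.
Adoption Credit: €346,000 is below the €347,700 cutoff, so the full €2,425 applies.
Rural Housing Credit: income exceeds €317,400 by €28,600, which is 6 full-or-partial €5,000 increments; reduction = 6 × €40 = €240, leaving €340.
Total: €82 + €2,425 + €340 = €2,847.

€2,847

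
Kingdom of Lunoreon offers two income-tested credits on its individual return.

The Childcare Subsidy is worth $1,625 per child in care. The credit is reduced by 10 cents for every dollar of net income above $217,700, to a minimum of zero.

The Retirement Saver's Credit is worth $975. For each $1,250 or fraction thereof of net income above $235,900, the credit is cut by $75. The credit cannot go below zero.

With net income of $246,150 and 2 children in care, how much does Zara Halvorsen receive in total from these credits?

$705

Childcare Subsidy: base = 2 × $1,625 = $3,250. 10% of the $28,450 excess over $217,700 is $2,845; credit = $3,250 − $2,845 = $405.
Retirement Saver's Credit: income exceeds $235,900 by $10,250, which is 9 full-or-partial $1,250 increments; reduction = 9 × $75 = $675, leaving $300.
Total: $405 + $300 = $705.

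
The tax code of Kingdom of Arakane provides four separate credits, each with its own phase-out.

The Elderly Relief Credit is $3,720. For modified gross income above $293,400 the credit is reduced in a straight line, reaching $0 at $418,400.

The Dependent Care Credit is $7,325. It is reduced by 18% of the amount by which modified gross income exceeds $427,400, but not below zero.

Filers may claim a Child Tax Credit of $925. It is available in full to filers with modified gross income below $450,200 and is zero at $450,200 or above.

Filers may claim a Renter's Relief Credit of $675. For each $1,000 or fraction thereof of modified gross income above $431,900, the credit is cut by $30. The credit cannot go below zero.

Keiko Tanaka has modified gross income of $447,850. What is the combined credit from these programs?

Elderly Relief Credit: $447,850 is at or above $418,400, so the credit is $0.
Dependent Care Credit: 18% of the $20,450 excess over $427,400 is $3,681; credit = $7,325 − $3,681 = $3,644.
Child Tax Credit: $447,850 is below the $450,200 cutoff, so the full $925 applies.
Renter's Relief Credit: income exceeds $431,900 by $15,950, which is 16 full-or-partial $1,000 increments; reduction = 16 × $30 = $480, leaving $195.
Total: $0 + $3,644 + $925 + $195 = $4,764.

$4,764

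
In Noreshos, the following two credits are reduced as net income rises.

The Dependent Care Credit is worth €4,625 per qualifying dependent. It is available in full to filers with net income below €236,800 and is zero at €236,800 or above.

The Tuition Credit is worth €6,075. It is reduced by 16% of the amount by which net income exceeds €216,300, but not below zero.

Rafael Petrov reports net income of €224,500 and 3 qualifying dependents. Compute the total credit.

Dependent Care Credit: base = 3 × €4,625 = €13,875. €224,500 is below the €236,800 cutoff, so the full €13,875 applies.
Tuition Credit: 16% of the €8,200 excess over €216,300 is €1,312; credit = €6,075 − €1,312 = €4,763.
Total: €13,875 + €4,763 = €18,638.

€18,638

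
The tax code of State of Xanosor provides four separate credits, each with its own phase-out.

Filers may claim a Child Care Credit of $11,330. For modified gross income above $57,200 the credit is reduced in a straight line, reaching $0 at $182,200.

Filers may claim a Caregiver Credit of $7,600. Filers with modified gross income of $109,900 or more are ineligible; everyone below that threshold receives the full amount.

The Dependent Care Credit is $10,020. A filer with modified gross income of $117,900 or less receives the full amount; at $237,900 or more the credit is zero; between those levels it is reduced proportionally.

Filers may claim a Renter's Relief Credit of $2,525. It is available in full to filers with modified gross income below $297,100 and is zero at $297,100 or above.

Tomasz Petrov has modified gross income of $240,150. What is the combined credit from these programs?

$2,525

Child Care Credit: $240,150 is at or above $182,200, so the credit is $0.
Caregiver Credit: $240,150 meets or exceeds the $109,900 cutoff, so the credit is $0.
Dependent Care Credit: $240,150 is at or above $237,900, so the credit is $0.
Renter's Relief Credit: $240,150 is below the $297,100 cutoff, so the full $2,525 applies.
Total: $0 + $0 + $0 + $2,525 = $2,525.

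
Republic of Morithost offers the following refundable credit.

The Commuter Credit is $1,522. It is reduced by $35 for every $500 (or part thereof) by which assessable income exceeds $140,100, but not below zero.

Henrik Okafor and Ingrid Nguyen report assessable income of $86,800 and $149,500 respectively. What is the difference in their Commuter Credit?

$665

Henrik ($86,800): Commuter Credit: $86,800 is at or below the $140,100 threshold, so the full $1,522 applies.
Ingrid ($149,500): Commuter Credit: income exceeds $140,100 by $9,400, which is 19 full-or-partial $500 increments; reduction = 19 × $35 = $665, leaving $857.
Difference: |$1,522 − $857| = $665.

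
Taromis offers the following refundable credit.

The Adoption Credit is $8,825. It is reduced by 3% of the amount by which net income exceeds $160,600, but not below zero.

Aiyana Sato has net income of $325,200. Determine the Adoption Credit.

$3,887

Adoption Credit: 3% of the $164,600 excess over $160,600 is $4,938; credit = $8,825 − $4,938 = $3,887.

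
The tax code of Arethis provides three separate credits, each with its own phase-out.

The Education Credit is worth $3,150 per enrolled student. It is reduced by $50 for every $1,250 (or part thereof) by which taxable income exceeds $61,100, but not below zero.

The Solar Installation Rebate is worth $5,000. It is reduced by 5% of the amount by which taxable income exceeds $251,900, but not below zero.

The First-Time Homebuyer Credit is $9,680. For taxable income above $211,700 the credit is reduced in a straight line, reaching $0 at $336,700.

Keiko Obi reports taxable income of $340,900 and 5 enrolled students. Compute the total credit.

$5,100

Education Credit: base = 5 × $3,150 = $15,750. income exceeds $61,100 by $279,800, which is 224 full-or-partial $1,250 increments; reduction = 224 × $50 = $11,200, leaving $4,550.
Solar Installation Rebate: 5% of the $89,000 excess over $251,900 is $4,450; credit = $5,000 − $4,450 = $550.
First-Time Homebuyer Credit: $340,900 is at or above $336,700, so the credit is $0.
Total: $4,550 + $550 + $0 = $5,100.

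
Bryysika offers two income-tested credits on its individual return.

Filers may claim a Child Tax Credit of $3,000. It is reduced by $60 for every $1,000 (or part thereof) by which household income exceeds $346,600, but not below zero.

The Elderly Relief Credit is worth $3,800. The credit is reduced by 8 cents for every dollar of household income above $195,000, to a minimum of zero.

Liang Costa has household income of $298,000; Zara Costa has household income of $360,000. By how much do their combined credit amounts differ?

Liang ($298,000): Child Tax Credit: $298,000 is at or below the $346,600 threshold, so the full $3,000 applies. Elderly Relief Credit: 8% of the $103,000 excess over $195,000 is $8,240 ≥ base, so the credit is $0. total $3,000 + $0 = $3,000
Zara ($360,000): Child Tax Credit: income exceeds $346,600 by $13,400, which is 14 full-or-partial $1,000 increments; reduction = 14 × $60 = $840, leaving $2,160. Elderly Relief Credit: 8% of the $165,000 excess over $195,000 is $13,200 ≥ base, so the credit is $0. total $2,160 + $0 = $2,160
Difference: |$3,000 − $2,160| = $840.

$840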